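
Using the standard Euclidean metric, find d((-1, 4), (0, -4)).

√(Σ(x_i - y_i)²) = √((-1 - 0)² + (4 - (-4))²)
= √((-1)² + 8²) = √(1 + 64) = √65 ≈ 8.0623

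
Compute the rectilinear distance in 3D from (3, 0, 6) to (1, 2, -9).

Σ|x_i - y_i| = |3 - 1| + |0 - 2| + |6 - (-9)| = 2 + 2 + 15 = 19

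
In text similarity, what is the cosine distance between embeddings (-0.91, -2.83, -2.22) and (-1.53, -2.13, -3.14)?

With u = (-0.91, -2.83, -2.22), v = (-1.53, -2.13, -3.14):
u·v = (-0.91)·(-1.53) + (-2.83)·(-2.13) + (-2.22)·(-3.14) = 1.3923 + 6.0279 + 6.9708 = 14.391.
|u| = √((-0.91)² + (-2.83)² + (-2.22)²) = √(0.8281 + 8.0089 + 4.9284) = √13.7654, |v| = √((-1.53)² + (-2.13)² + (-3.14)²) = √(2.3409 + 4.5369 + 9.8596) = √16.7374.
cos θ = (u·v)/(|u||v|) = 14.391/(√13.7654·√16.7374) ≈ 0.9481
Cosine distance = 1 - cos θ ≈ 1 - 0.9481 = 0.0519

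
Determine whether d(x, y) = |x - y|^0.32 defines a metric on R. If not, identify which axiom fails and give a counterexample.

Yes. With 0 < p = 0.32 ≤ 1, d(x,y) = |x-y|^0.32 is a metric on R. Non-negativity and symmetry are immediate; |x-y|^0.32 = 0 ⟺ |x-y| = 0 ⟺ x = y. For the triangle inequality, the function t ↦ t^0.32 is subadditive on [0,∞) when p ≤ 1, so |x-z|^0.32 ≤ (|x-y| + |y-z|)^0.32 ≤ |x-y|^0.32 + |y-z|^0.32.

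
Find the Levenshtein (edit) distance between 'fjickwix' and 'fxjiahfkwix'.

Let D[i][j] be the edit distance between the first i characters of 'fjickwix' and the first j characters of 'fxjiahfkwix', with D[i][0] = i, D[0][j] = j, and D[i][j] = D[i-1][j-1] if the characters match, else 1 + min(D[i-1][j], D[i][j-1], D[i-1][j-1]). Filling the table (rows: prefixes of 'fjickwix', columns: prefixes of 'fxjiahfkwix'):
     ε  f  x  j  i  a  h  f  k  w  i  x
  ε  0  1  2  3  4  5  6  7  8  9 10 11
  f  1  0  1  2  3  4  5  6  7  8  9 10
  j  2  1  1  1  2  3  4  5  6  7  8  9
  i  3  2  2  2  1  2  3  4  5  6  7  8
  c  4  3  3  3  2  2  3  4  5  6  7  8
  k  5  4  4  4  3  3  3  4  4  5  6  7
  w  6  5  5  5  4  4  4  4  5  4  5  6
  i  7  6  6  6  5  5  5  5  5  5  4  5
  x  8  7  6  7  6  6  6  6  6  6  5  4
The bottom-right entry gives D[8][11] = 4, so no sequence of fewer than 4 edits works. Backtracking through the table gives one optimal edit sequence (4 edits):
  fjickwix → fxjickwix (ins x @2)
  fxjickwix → fxjiackwix (ins a @5)
  fxjiackwix → fxjiahckwix (ins h @6)
  fxjiahckwix → fxjiahfkwix (sub c→f @7)
Edit distance = 4.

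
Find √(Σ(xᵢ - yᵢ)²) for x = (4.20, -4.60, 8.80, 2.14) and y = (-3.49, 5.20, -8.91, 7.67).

√(Σ(x_i - y_i)²) = √((4.2 - (-3.49))² + (-4.6 - 5.2)² + (8.8 - (-8.91))² + (2.14 - 7.67)²)
= √(7.69² + (-9.8)² + 17.71² + (-5.53)²) = √(59.1361 + 96.04 + 313.6441 + 30.5809) = √499.4011 ≈ 22.3473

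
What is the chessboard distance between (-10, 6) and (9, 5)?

max(|x_i - y_i|) = max(|-10 - 9|, |6 - 5|) = max(19, 1) = 19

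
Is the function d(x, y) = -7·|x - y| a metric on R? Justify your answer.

No. With c = -7 < 0, d fails non-negativity: d(9, 15) = -7·|9 - 15| = -7·6 = -42 < 0.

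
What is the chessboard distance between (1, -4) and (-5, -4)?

max(|x_i - y_i|) = max(|1 - (-5)|, |-4 - (-4)|) = max(6, 0) = 6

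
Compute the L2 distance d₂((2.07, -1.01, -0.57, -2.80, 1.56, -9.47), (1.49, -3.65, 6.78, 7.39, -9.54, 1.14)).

√(Σ(x_i - y_i)²) = √((2.07 - 1.49)² + (-1.01 - (-3.65))² + (-0.57 - 6.78)² + (-2.8 - 7.39)² + (1.56 - (-9.54))² + (-9.47 - 1.14)²)
= √(0.58² + 2.64² + (-7.35)² + (-10.19)² + 11.1² + (-10.61)²) = √(0.3364 + 6.9696 + 54.0225 + 103.8361 + 123.21 + 112.5721) = √400.9467 ≈ 20.0237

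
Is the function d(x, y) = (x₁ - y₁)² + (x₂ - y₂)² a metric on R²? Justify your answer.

No. The squared Euclidean distance fails the triangle inequality. Counterexample: x = (0, 0), y = (5, 5), z = (10, 10). d(x,z) = 10² + 10² = 200, but d(x,y) + d(y,z) = (5² + 5²) + (5² + 5²) = 50 + 50 = 100. Since 200 > 100, the triangle inequality is violated. (Note: √d, the ordinary Euclidean distance, IS a metric.)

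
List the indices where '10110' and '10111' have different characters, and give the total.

Differing positions: 5. Hamming distance = 1.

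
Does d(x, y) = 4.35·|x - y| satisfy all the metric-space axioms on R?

Yes. Since |x - y| is a metric on R and 4.35 > 0, the positive scalar multiple 4.35·|x - y| is also a metric: scaling by a positive constant preserves non-negativity, identity (d=0 ⟺ |x-y|=0 ⟺ x=y), symmetry, and the triangle inequality.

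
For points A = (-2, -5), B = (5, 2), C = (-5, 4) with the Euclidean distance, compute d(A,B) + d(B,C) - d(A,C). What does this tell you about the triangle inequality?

d(A,B) = √(7² + 7²) = √98 ≈ 9.8995, d(B,C) = √(10² + 2²) = √104 ≈ 10.198, d(A,C) = √(3² + 9²) = √90 ≈ 9.4868.
d(A,B) + d(B,C) - d(A,C) = 9.8995 + 10.198 - 9.4868 = 20.0975 - 9.4868 = 10.6107 (to 4 decimal places). This is ≥ 0, so the triangle inequality holds for these points.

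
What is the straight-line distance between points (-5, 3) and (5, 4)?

√(Σ(x_i - y_i)²) = √((-5 - 5)² + (3 - 4)²)
= √((-10)² + (-1)²) = √(100 + 1) = √101 ≈ 10.0499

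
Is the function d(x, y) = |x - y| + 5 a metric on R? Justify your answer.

No. d fails identity of indiscernibles (specifically d(x,x) = 0): d(-6, -6) = |-6 - (-6)| + 5 = 0 + 5 = 5 ≠ 0.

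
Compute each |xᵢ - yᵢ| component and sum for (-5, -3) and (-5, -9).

Σ|x_i - y_i| = |-5 - (-5)| + |-3 - (-9)| = 0 + 6 = 6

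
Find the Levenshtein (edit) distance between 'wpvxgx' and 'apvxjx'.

Let D[i][j] be the edit distance between the first i characters of 'wpvxgx' and the first j characters of 'apvxjx', with D[i][0] = i, D[0][j] = j, and D[i][j] = D[i-1][j-1] if the characters match, else 1 + min(D[i-1][j], D[i][j-1], D[i-1][j-1]). Filling the table (rows: prefixes of 'wpvxgx', columns: prefixes of 'apvxjx'):
     ε  a  p  v  x  j  x
  ε  0  1  2  3  4  5  6
  w  1  1  2  3  4  5  6
  p  2  2  1  2  3  4  5
  v  3  3  2  1  2  3  4
  x  4  4  3  2  1  2  3
  g  5  5  4  3  2  2  3
  x  6  6  5  4  3  3  2
The bottom-right entry gives D[6][6] = 2, so no sequence of fewer than 2 edits works. Backtracking through the table gives one optimal edit sequence (2 edits):
  wpvxgx → apvxgx (sub w→a @1)
  apvxgx → apvxjx (sub g→j @5)
Edit distance = 2.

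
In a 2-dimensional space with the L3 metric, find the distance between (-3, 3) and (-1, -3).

(Σ|x_i - y_i|^3)^(1/3) = (|-3 - (-1)|^3 + |3 - (-3)|^3)^(1/3)
= (2^3 + 6^3)^(1/3) = (8 + 216)^(1/3) = (224)^(1/3) ≈ 6.0732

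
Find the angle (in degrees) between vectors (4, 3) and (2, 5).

With u = (4, 3), v = (2, 5):
u·v = 4·2 + 3·5 = 8 + 15 = 23.
|u| = √(4² + 3²) = √25, |v| = √(2² + 5²) = √29, so |u||v| = √(25·29) = √725.
cos θ = (u·v)/(|u||v|) = 23/√725 ≈ 0.854199
θ = arccos(0.854199) ≈ 31.33°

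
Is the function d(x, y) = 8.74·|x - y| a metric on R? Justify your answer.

Yes. Since |x - y| is a metric on R and 8.74 > 0, the positive scalar multiple 8.74·|x - y| is also a metric: scaling by a positive constant preserves non-negativity, identity (d=0 ⟺ |x-y|=0 ⟺ x=y), symmetry, and the triangle inequality.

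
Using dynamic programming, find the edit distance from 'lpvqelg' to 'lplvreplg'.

Let D[i][j] be the edit distance between the first i characters of 'lpvqelg' and the first j characters of 'lplvreplg', with D[i][0] = i, D[0][j] = j, and D[i][j] = D[i-1][j-1] if the characters match, else 1 + min(D[i-1][j], D[i][j-1], D[i-1][j-1]). Filling the table (rows: prefixes of 'lpvqelg', columns: prefixes of 'lplvreplg'):
     ε  l  p  l  v  r  e  p  l  g
  ε  0  1  2  3  4  5  6  7  8  9
  l  1  0  1  2  3  4  5  6  7  8
  p  2  1  0  1  2  3  4  5  6  7
  v  3  2  1  1  1  2  3  4  5  6
  q  4  3  2  2  2  2  3  4  5  6
  e  5  4  3  3  3  3  2  3  4  5
  l  6  5  4  3  4  4  3  3  3  4
  g  7  6  5  4  4  5  4  4  4  3
The bottom-right entry gives D[7][9] = 3, so no sequence of fewer than 3 edits works. Backtracking through the table gives one optimal edit sequence (3 edits):
  lpvqelg → lplvqelg (ins l @3)
  lplvqelg → lplvrelg (sub q→r @5)
  lplvrelg → lplvreplg (ins p @7)
Edit distance = 3.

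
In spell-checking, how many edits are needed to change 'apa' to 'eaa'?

Let D[i][j] be the edit distance between the first i characters of 'apa' and the first j characters of 'eaa', with D[i][0] = i, D[0][j] = j, and D[i][j] = D[i-1][j-1] if the characters match, else 1 + min(D[i-1][j], D[i][j-1], D[i-1][j-1]). Filling the table (rows: prefixes of 'apa', columns: prefixes of 'eaa'):
     ε  e  a  a
  ε  0  1  2  3
  a  1  1  1  2
  p  2  2  2  2
  a  3  3  2  2
The bottom-right entry gives D[3][3] = 2, so no sequence of fewer than 2 edits works. Backtracking through the table gives one optimal edit sequence (2 edits):
  apa → epa (sub a→e @1)
  epa → eaa (sub p→a @2)
Edit distance = 2.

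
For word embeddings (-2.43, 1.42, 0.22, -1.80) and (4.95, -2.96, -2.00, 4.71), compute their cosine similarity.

With u = (-2.43, 1.42, 0.22, -1.80), v = (4.95, -2.96, -2.00, 4.71):
u·v = (-2.43)·4.95 + 1.42·(-2.96) + 0.22·(-2) + (-1.8)·4.71 = (-12.0285) + (-4.2032) + (-0.44) + (-8.478) = -25.1497.
|u| = √((-2.43)² + 1.42² + 0.22² + (-1.8)²) = √(5.9049 + 2.0164 + 0.0484 + 3.24) = √11.2097, |v| = √(4.95² + (-2.96)² + (-2)² + 4.71²) = √(24.5025 + 8.7616 + 4 + 22.1841) = √59.4482.
cos θ = (u·v)/(|u||v|) = -25.1497/(√11.2097·√59.4482) ≈ -0.9742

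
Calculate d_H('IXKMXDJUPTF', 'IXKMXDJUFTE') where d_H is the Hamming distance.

Differing positions: 9, 11. Hamming distance = 2.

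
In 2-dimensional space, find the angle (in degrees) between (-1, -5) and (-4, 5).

With u = (-1, -5), v = (-4, 5):
u·v = (-1)·(-4) + (-5)·5 = 4 + (-25) = -21.
|u| = √((-1)² + (-5)²) = √26, |v| = √((-4)² + 5²) = √41, so |u||v| = √(26·41) = √1066.
cos θ = (u·v)/(|u||v|) = -21/√1066 ≈ -0.643192
θ = arccos(-0.643192) ≈ 130.03°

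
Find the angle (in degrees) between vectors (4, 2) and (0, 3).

With u = (4, 2), v = (0, 3):
u·v = 4·0 + 2·3 = 0 + 6 = 6.
|u| = √(4² + 2²) = √20, |v| = √(0² + 3²) = √9, so |u||v| = √(20·9) = √180.
cos θ = (u·v)/(|u||v|) = 6/√180 ≈ 0.447214
θ = arccos(0.447214) ≈ 63.43°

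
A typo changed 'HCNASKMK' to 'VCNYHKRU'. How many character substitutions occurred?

Differing positions: 1, 4, 5, 7, 8. Hamming distance = 5.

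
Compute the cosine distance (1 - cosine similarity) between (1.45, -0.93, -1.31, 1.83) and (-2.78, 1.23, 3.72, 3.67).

With u = (1.45, -0.93, -1.31, 1.83), v = (-2.78, 1.23, 3.72, 3.67):
u·v = 1.45·(-2.78) + (-0.93)·1.23 + (-1.31)·3.72 + 1.83·3.67 = (-4.031) + (-1.1439) + (-4.8732) + 6.7161 = -3.332.
|u| = √(1.45² + (-0.93)² + (-1.31)² + 1.83²) = √(2.1025 + 0.8649 + 1.7161 + 3.3489) = √8.0324, |v| = √((-2.78)² + 1.23² + 3.72² + 3.67²) = √(7.7284 + 1.5129 + 13.8384 + 13.4689) = √36.5486.
cos θ = (u·v)/(|u||v|) = -3.332/(√8.0324·√36.5486) ≈ -0.1945
Cosine distance = 1 - cos θ ≈ 1 - (-0.1945) = 1.1945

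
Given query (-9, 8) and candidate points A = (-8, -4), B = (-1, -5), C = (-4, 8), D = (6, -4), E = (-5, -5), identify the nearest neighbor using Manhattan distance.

Distances: d(A) = 13, d(B) = 21, d(C) = 5, d(D) = 27, d(E) = 17. Nearest: C = (-4, 8) with distance 5.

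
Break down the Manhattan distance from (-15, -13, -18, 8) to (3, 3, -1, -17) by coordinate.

Σ|x_i - y_i| = |-15 - 3| + |-13 - 3| + |-18 - (-1)| + |8 - (-17)| = 18 + 16 + 17 + 25 = 76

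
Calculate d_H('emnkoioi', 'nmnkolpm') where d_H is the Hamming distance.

Differing positions: 1, 6, 7, 8. Hamming distance = 4.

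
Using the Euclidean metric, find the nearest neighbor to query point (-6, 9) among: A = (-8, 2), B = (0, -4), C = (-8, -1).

Distances: d(A) ≈ 7.2801, d(B) ≈ 14.3178, d(C) ≈ 10.198. Nearest: A = (-8, 2) with distance 7.2801.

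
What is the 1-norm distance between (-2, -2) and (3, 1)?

Σ|x_i - y_i| = |-2 - 3| + |-2 - 1| = 5 + 3 = 8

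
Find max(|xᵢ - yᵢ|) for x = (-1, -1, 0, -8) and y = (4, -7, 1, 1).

max(|x_i - y_i|) = max(|-1 - 4|, |-1 - (-7)|, |0 - 1|, |-8 - 1|) = max(5, 6, 1, 9) = 9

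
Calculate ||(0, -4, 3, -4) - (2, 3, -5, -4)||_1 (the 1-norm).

Σ|x_i - y_i| = |0 - 2| + |-4 - 3| + |3 - (-5)| + |-4 - (-4)| = 2 + 7 + 8 + 0 = 17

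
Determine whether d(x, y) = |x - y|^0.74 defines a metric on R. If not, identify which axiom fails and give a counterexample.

Yes. With 0 < p = 0.74 ≤ 1, d(x,y) = |x-y|^0.74 is a metric on R. Non-negativity and symmetry are immediate; |x-y|^0.74 = 0 ⟺ |x-y| = 0 ⟺ x = y. For the triangle inequality, the function t ↦ t^0.74 is subadditive on [0,∞) when p ≤ 1, so |x-z|^0.74 ≤ (|x-y| + |y-z|)^0.74 ≤ |x-y|^0.74 + |y-z|^0.74.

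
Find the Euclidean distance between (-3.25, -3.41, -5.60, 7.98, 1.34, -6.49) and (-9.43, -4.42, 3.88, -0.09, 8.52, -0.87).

√(Σ(x_i - y_i)²) = √((-3.25 - (-9.43))² + (-3.41 - (-4.42))² + (-5.6 - 3.88)² + (7.98 - (-0.09))² + (1.34 - 8.52)² + (-6.49 - (-0.87))²)
= √(6.18² + 1.01² + (-9.48)² + 8.07² + (-7.18)² + (-5.62)²) = √(38.1924 + 1.0201 + 89.8704 + 65.1249 + 51.5524 + 31.5844) = √277.3446 ≈ 16.6537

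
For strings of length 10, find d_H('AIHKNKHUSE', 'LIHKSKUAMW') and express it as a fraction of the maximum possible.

Differing positions: 1, 5, 7, 8, 9, 10. Hamming distance = 6. The maximum possible Hamming distance for length-10 strings is 10, so d_H/10 = 6/10 = 0.6.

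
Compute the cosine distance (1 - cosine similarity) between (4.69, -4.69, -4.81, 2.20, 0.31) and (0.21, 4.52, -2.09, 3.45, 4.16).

With u = (4.69, -4.69, -4.81, 2.20, 0.31), v = (0.21, 4.52, -2.09, 3.45, 4.16):
u·v = 4.69·0.21 + (-4.69)·4.52 + (-4.81)·(-2.09) + 2.2·3.45 + 0.31·4.16 = 0.9849 + (-21.1988) + 10.0529 + 7.59 + 1.2896 = -1.2814.
|u| = √(4.69² + (-4.69)² + (-4.81)² + 2.2² + 0.31²) = √(21.9961 + 21.9961 + 23.1361 + 4.84 + 0.0961) = √72.0644, |v| = √(0.21² + 4.52² + (-2.09)² + 3.45² + 4.16²) = √(0.0441 + 20.4304 + 4.3681 + 11.9025 + 17.3056) = √54.0507.
cos θ = (u·v)/(|u||v|) = -1.2814/(√72.0644·√54.0507) ≈ -0.0205
Cosine distance = 1 - cos θ ≈ 1 - (-0.0205) = 1.0205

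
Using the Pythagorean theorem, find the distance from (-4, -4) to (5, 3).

√(Σ(x_i - y_i)²) = √((-4 - 5)² + (-4 - 3)²)
= √((-9)² + (-7)²) = √(81 + 49) = √130 ≈ 11.4018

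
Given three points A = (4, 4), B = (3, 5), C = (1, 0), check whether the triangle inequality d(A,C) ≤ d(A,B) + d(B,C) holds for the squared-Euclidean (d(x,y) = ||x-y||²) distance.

d(A,B) = 1² + 1² = 2, d(B,C) = 2² + 5² = 29, d(A,C) = 3² + 4² = 25.
d(A,C) = 25 ≤ 2 + 29 = 31. Triangle inequality is satisfied.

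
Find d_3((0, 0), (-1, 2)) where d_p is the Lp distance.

(Σ|x_i - y_i|^3)^(1/3) = (|0 - (-1)|^3 + |0 - 2|^3)^(1/3)
= (1^3 + 2^3)^(1/3) = (1 + 8)^(1/3) = (9)^(1/3) ≈ 2.0801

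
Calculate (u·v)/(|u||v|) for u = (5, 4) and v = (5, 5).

With u = (5, 4), v = (5, 5):
u·v = 5·5 + 4·5 = 25 + 20 = 45.
|u| = √(5² + 4²) = √41, |v| = √(5² + 5²) = √50, so |u||v| = √(41·50) = √2050.
cos θ = (u·v)/(|u||v|) = 45/√2050 ≈ 0.9939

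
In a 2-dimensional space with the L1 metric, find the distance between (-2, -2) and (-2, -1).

Σ|x_i - y_i| = |-2 - (-2)| + |-2 - (-1)| = 0 + 1 = 1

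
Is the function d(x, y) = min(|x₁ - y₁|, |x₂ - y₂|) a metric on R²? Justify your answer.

No. d fails identity of indiscernibles: take x = (-1, 0) and y = (-1, 4). Then d(x,y) = min(|-1 - (-1)|, |0 - 4|) = min(0, 4) = 0, yet x ≠ y.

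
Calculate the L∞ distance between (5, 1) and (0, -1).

max(|x_i - y_i|) = max(|5 - 0|, |1 - (-1)|) = max(5, 2) = 5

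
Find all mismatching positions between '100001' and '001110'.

Differing positions: 1, 3, 4, 5, 6. Hamming distance = 5.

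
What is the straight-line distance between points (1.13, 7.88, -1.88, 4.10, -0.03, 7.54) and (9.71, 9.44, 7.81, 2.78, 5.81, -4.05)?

√(Σ(x_i - y_i)²) = √((1.13 - 9.71)² + (7.88 - 9.44)² + (-1.88 - 7.81)² + (4.1 - 2.78)² + (-0.03 - 5.81)² + (7.54 - (-4.05))²)
= √((-8.58)² + (-1.56)² + (-9.69)² + 1.32² + (-5.84)² + 11.59²) = √(73.6164 + 2.4336 + 93.8961 + 1.7424 + 34.1056 + 134.3281) = √340.1222 ≈ 18.4424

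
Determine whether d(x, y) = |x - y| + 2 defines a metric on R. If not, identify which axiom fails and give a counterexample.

No. d fails identity of indiscernibles (specifically d(x,x) = 0): d(-2, -2) = |-2 - (-2)| + 2 = 0 + 2 = 2 ≠ 0.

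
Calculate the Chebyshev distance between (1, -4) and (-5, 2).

max(|x_i - y_i|) = max(|1 - (-5)|, |-4 - 2|) = max(6, 6) = 6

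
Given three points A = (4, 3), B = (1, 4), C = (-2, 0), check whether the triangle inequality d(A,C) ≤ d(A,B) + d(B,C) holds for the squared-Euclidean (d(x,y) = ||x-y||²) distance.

d(A,B) = 3² + 1² = 10, d(B,C) = 3² + 4² = 25, d(A,C) = 6² + 3² = 45.
d(A,C) = 45 > 10 + 25 = 35. Triangle inequality is VIOLATED. (Squared-Euclidean is not a metric — this is a counterexample.)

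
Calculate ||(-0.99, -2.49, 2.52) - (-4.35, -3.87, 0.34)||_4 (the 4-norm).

(Σ|x_i - y_i|^4)^(1/4) = (|-0.99 - (-4.35)|^4 + |-2.49 - (-3.87)|^4 + |2.52 - 0.34|^4)^(1/4)
= (3.36^4 + 1.38^4 + 2.18^4)^(1/4) ≈ (127.4551 + 3.6267 + 22.5853)^(1/4) = (153.6671)^(1/4) ≈ 3.5208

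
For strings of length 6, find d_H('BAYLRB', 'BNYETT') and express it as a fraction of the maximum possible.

Differing positions: 2, 4, 5, 6. Hamming distance = 4. The maximum possible Hamming distance for length-6 strings is 6, so d_H/6 = 4/6 ≈ 0.6667.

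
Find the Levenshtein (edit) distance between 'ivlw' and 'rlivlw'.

Let D[i][j] be the edit distance between the first i characters of 'ivlw' and the first j characters of 'rlivlw', with D[i][0] = i, D[0][j] = j, and D[i][j] = D[i-1][j-1] if the characters match, else 1 + min(D[i-1][j], D[i][j-1], D[i-1][j-1]). Filling the table (rows: prefixes of 'ivlw', columns: prefixes of 'rlivlw'):
     ε  r  l  i  v  l  w
  ε  0  1  2  3  4  5  6
  i  1  1  2  2  3  4  5
  v  2  2  2  3  2  3  4
  l  3  3  2  3  3  2  3
  w  4  4  3  3  4  3  2
The bottom-right entry gives D[4][6] = 2, so no sequence of fewer than 2 edits works. Backtracking through the table gives one optimal edit sequence (2 edits):
  ivlw → rivlw (ins r @1)
  rivlw → rlivlw (ins l @2)
Edit distance = 2.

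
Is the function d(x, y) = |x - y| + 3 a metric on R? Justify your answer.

No. d fails identity of indiscernibles (specifically d(x,x) = 0): d(-3, -3) = |-3 - (-3)| + 3 = 0 + 3 = 3 ≠ 0.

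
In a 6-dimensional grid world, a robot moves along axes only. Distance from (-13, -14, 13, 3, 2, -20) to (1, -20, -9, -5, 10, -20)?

Σ|x_i - y_i| = |-13 - 1| + |-14 - (-20)| + |13 - (-9)| + |3 - (-5)| + |2 - 10| + |-20 - (-20)| = 14 + 6 + 22 + 8 + 8 + 0 = 58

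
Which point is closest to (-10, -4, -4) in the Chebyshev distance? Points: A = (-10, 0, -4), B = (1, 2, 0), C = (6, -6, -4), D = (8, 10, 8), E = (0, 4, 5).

Distances: d(A) = 4, d(B) = 11, d(C) = 16, d(D) = 18, d(E) = 10. Nearest: A = (-10, 0, -4) with distance 4.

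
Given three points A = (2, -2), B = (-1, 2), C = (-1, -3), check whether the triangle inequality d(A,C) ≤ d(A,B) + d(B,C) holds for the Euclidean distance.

d(A,B) = √(3² + 4²) = √25 = 5, d(B,C) = √(0² + 5²) = √25 = 5, d(A,C) = √(3² + 1²) = √10 ≈ 3.1623.
d(A,C) ≈ 3.1623 ≤ 5 + 5 = 10. Triangle inequality is satisfied.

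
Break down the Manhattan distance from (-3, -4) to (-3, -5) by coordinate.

Σ|x_i - y_i| = |-3 - (-3)| + |-4 - (-5)| = 0 + 1 = 1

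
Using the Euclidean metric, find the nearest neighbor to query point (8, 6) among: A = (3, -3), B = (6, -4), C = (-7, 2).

Distances: d(A) ≈ 10.2956, d(B) ≈ 10.198, d(C) ≈ 15.5242. Nearest: B = (6, -4) with distance 10.198.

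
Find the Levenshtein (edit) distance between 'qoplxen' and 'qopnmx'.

Let D[i][j] be the edit distance between the first i characters of 'qoplxen' and the first j characters of 'qopnmx', with D[i][0] = i, D[0][j] = j, and D[i][j] = D[i-1][j-1] if the characters match, else 1 + min(D[i-1][j], D[i][j-1], D[i-1][j-1]). Filling the table (rows: prefixes of 'qoplxen', columns: prefixes of 'qopnmx'):
     ε  q  o  p  n  m  x
  ε  0  1  2  3  4  5  6
  q  1  0  1  2  3  4  5
  o  2  1  0  1  2  3  4
  p  3  2  1  0  1  2  3
  l  4  3  2  1  1  2  3
  x  5  4  3  2  2  2  2
  e  6  5  4  3  3  3  3
  n  7  6  5  4  3  4  4
The bottom-right entry gives D[7][6] = 4, so no sequence of fewer than 4 edits works. Backtracking through the table gives one optimal edit sequence (4 edits):
  qoplxen → qopxen (del l @4)
  qopxen → qopnen (sub x→n @4)
  qopnen → qopnmn (sub e→m @5)
  qopnmn → qopnmx (sub n→x @6)
Edit distance = 4.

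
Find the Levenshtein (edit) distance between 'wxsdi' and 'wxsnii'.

Let D[i][j] be the edit distance between the first i characters of 'wxsdi' and the first j characters of 'wxsnii', with D[i][0] = i, D[0][j] = j, and D[i][j] = D[i-1][j-1] if the characters match, else 1 + min(D[i-1][j], D[i][j-1], D[i-1][j-1]). Filling the table (rows: prefixes of 'wxsdi', columns: prefixes of 'wxsnii'):
     ε  w  x  s  n  i  i
  ε  0  1  2  3  4  5  6
  w  1  0  1  2  3  4  5
  x  2  1  0  1  2  3  4
  s  3  2  1  0  1  2  3
  d  4  3  2  1  1  2  3
  i  5  4  3  2  2  1  2
The bottom-right entry gives D[5][6] = 2, so no sequence of fewer than 2 edits works. Backtracking through the table gives one optimal edit sequence (2 edits):
  wxsdi → wxsndi (ins n @4)
  wxsndi → wxsnii (sub d→i @5)
Edit distance = 2.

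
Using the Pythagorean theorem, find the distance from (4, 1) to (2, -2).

√(Σ(x_i - y_i)²) = √((4 - 2)² + (1 - (-2))²)
= √(2² + 3²) = √(4 + 9) = √13 ≈ 3.6056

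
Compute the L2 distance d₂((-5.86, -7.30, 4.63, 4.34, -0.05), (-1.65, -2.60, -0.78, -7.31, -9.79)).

√(Σ(x_i - y_i)²) = √((-5.86 - (-1.65))² + (-7.3 - (-2.6))² + (4.63 - (-0.78))² + (4.34 - (-7.31))² + (-0.05 - (-9.79))²)
= √((-4.21)² + (-4.7)² + 5.41² + 11.65² + 9.74²) = √(17.7241 + 22.09 + 29.2681 + 135.7225 + 94.8676) = √299.6723 ≈ 17.311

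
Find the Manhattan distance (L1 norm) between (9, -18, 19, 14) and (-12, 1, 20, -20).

Σ|x_i - y_i| = |9 - (-12)| + |-18 - 1| + |19 - 20| + |14 - (-20)| = 21 + 19 + 1 + 34 = 75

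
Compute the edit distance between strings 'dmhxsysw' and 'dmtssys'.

Let D[i][j] be the edit distance between the first i characters of 'dmhxsysw' and the first j characters of 'dmtssys', with D[i][0] = i, D[0][j] = j, and D[i][j] = D[i-1][j-1] if the characters match, else 1 + min(D[i-1][j], D[i][j-1], D[i-1][j-1]). Filling the table (rows: prefixes of 'dmhxsysw', columns: prefixes of 'dmtssys'):
     ε  d  m  t  s  s  y  s
  ε  0  1  2  3  4  5  6  7
  d  1  0  1  2  3  4  5  6
  m  2  1  0  1  2  3  4  5
  h  3  2  1  1  2  3  4  5
  x  4  3  2  2  2  3  4  5
  s  5  4  3  3  2  2  3  4
  y  6  5  4  4  3  3  2  3
  s  7  6  5  5  4  3  3  2
  w  8  7  6  6  5  4  4  3
The bottom-right entry gives D[8][7] = 3, so no sequence of fewer than 3 edits works. Backtracking through the table gives one optimal edit sequence (3 edits):
  dmhxsysw → dmtxsysw (sub h→t @3)
  dmtxsysw → dmtssysw (sub x→s @4)
  dmtssysw → dmtssys (del w @8)
Edit distance = 3.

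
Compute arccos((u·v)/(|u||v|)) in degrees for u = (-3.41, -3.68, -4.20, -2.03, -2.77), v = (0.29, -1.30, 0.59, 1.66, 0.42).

With u = (-3.41, -3.68, -4.20, -2.03, -2.77), v = (0.29, -1.30, 0.59, 1.66, 0.42):
u·v = (-3.41)·0.29 + (-3.68)·(-1.3) + (-4.2)·0.59 + (-2.03)·1.66 + (-2.77)·0.42 = (-0.9889) + 4.784 + (-2.478) + (-3.3698) + (-1.1634) = -3.2161.
|u| = √((-3.41)² + (-3.68)² + (-4.2)² + (-2.03)² + (-2.77)²) = √(11.6281 + 13.5424 + 17.64 + 4.1209 + 7.6729) = √54.6043, |v| = √(0.29² + (-1.3)² + 0.59² + 1.66² + 0.42²) = √(0.0841 + 1.69 + 0.3481 + 2.7556 + 0.1764) = √5.0542.
cos θ = (u·v)/(|u||v|) = -3.2161/(√54.6043·√5.0542) ≈ -0.193593
θ = arccos(-0.193593) ≈ 101.16°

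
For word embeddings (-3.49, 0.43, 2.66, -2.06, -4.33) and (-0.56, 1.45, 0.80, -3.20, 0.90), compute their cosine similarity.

With u = (-3.49, 0.43, 2.66, -2.06, -4.33), v = (-0.56, 1.45, 0.80, -3.20, 0.90):
u·v = (-3.49)·(-0.56) + 0.43·1.45 + 2.66·0.8 + (-2.06)·(-3.2) + (-4.33)·0.9 = 1.9544 + 0.6235 + 2.128 + 6.592 + (-3.897) = 7.4009.
|u| = √((-3.49)² + 0.43² + 2.66² + (-2.06)² + (-4.33)²) = √(12.1801 + 0.1849 + 7.0756 + 4.2436 + 18.7489) = √42.4331, |v| = √((-0.56)² + 1.45² + 0.8² + (-3.2)² + 0.9²) = √(0.3136 + 2.1025 + 0.64 + 10.24 + 0.81) = √14.1061.
cos θ = (u·v)/(|u||v|) = 7.4009/(√42.4331·√14.1061) ≈ 0.3025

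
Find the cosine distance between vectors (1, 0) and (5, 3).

With u = (1, 0), v = (5, 3):
u·v = 1·5 + 0·3 = 5 + 0 = 5.
|u| = √(1² + 0²) = √1, |v| = √(5² + 3²) = √34, so |u||v| = √(1·34) = √34.
cos θ = (u·v)/(|u||v|) = 5/√34 ≈ 0.8575
Cosine distance = 1 - cos θ ≈ 1 - 0.8575 = 0.1425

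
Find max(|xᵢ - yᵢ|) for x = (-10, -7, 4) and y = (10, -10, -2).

max(|x_i - y_i|) = max(|-10 - 10|, |-7 - (-10)|, |4 - (-2)|) = max(20, 3, 6) = 20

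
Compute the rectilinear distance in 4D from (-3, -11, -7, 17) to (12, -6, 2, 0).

Σ|x_i - y_i| = |-3 - 12| + |-11 - (-6)| + |-7 - 2| + |17 - 0| = 15 + 5 + 9 + 17 = 46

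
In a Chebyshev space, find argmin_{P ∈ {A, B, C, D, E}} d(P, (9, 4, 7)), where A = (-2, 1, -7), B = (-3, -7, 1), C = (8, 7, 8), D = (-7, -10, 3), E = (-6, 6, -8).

Distances: d(A) = 14, d(B) = 12, d(C) = 3, d(D) = 16, d(E) = 15. Nearest: C = (8, 7, 8) with distance 3.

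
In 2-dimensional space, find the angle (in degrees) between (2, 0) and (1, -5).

With u = (2, 0), v = (1, -5):
u·v = 2·1 + 0·(-5) = 2 + 0 = 2.
|u| = √(2² + 0²) = √4, |v| = √(1² + (-5)²) = √26, so |u||v| = √(4·26) = √104.
cos θ = (u·v)/(|u||v|) = 2/√104 ≈ 0.196116
θ = arccos(0.196116) ≈ 78.69°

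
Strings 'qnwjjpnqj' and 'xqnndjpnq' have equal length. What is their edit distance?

Let D[i][j] be the edit distance between the first i characters of 'qnwjjpnqj' and the first j characters of 'xqnndjpnq', with D[i][0] = i, D[0][j] = j, and D[i][j] = D[i-1][j-1] if the characters match, else 1 + min(D[i-1][j], D[i][j-1], D[i-1][j-1]). Filling the table (rows: prefixes of 'qnwjjpnqj', columns: prefixes of 'xqnndjpnq'):
     ε  x  q  n  n  d  j  p  n  q
  ε  0  1  2  3  4  5  6  7  8  9
  q  1  1  1  2  3  4  5  6  7  8
  n  2  2  2  1  2  3  4  5  6  7
  w  3  3  3  2  2  3  4  5  6  7
  j  4  4  4  3  3  3  3  4  5  6
  j  5  5  5  4  4  4  3  4  5  6
  p  6  6  6  5  5  5  4  3  4  5
  n  7  7  7  6  5  6  5  4  3  4
  q  8  8  7  7  6  6  6  5  4  3
  j  9  9  8  8  7  7  6  6  5  4
The bottom-right entry gives D[9][9] = 4, so no sequence of fewer than 4 edits works. Backtracking through the table gives one optimal edit sequence (4 edits):
  qnwjjpnqj → xqnwjjpnqj (ins x @1)
  xqnwjjpnqj → xqnnjjpnqj (sub w→n @4)
  xqnnjjpnqj → xqnndjpnqj (sub j→d @5)
  xqnndjpnqj → xqnndjpnq (del j @10)
Edit distance = 4.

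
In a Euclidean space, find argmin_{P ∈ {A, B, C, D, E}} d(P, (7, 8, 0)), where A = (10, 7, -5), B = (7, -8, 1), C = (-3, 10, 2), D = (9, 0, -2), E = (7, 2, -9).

Distances: d(A) ≈ 5.9161, d(B) ≈ 16.0312, d(C) ≈ 10.3923, d(D) ≈ 8.4853, d(E) ≈ 10.8167. Nearest: A = (10, 7, -5) with distance 5.9161.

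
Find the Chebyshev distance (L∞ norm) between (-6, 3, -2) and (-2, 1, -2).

max(|x_i - y_i|) = max(|-6 - (-2)|, |3 - 1|, |-2 - (-2)|) = max(4, 2, 0) = 4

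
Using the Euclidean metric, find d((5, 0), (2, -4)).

√(Σ(x_i - y_i)²) = √((5 - 2)² + (0 - (-4))²)
= √(3² + 4²) = √(9 + 16) = √25 = 5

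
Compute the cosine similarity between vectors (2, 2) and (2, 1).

With u = (2, 2), v = (2, 1):
u·v = 2·2 + 2·1 = 4 + 2 = 6.
|u| = √(2² + 2²) = √8, |v| = √(2² + 1²) = √5, so |u||v| = √(8·5) = √40.
cos θ = (u·v)/(|u||v|) = 6/√40 ≈ 0.9487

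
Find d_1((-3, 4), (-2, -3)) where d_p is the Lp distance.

Σ|x_i - y_i| = |-3 - (-2)| + |4 - (-3)| = 1 + 7 = 8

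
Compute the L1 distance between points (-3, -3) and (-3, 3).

Σ|x_i - y_i| = |-3 - (-3)| + |-3 - 3| = 0 + 6 = 6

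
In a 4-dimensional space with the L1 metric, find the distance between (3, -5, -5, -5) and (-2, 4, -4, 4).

Σ|x_i - y_i| = |3 - (-2)| + |-5 - 4| + |-5 - (-4)| + |-5 - 4| = 5 + 9 + 1 + 9 = 24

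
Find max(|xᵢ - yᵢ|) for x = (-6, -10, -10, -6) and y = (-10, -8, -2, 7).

max(|x_i - y_i|) = max(|-6 - (-10)|, |-10 - (-8)|, |-10 - (-2)|, |-6 - 7|) = max(4, 2, 8, 13) = 13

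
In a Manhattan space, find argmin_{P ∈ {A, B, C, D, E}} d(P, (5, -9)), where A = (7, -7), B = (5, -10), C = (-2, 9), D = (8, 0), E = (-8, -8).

Distances: d(A) = 4, d(B) = 1, d(C) = 25, d(D) = 12, d(E) = 14. Nearest: B = (5, -10) with distance 1.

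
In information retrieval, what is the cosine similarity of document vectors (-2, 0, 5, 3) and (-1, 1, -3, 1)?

With u = (-2, 0, 5, 3), v = (-1, 1, -3, 1):
u·v = (-2)·(-1) + 0·1 + 5·(-3) + 3·1 = 2 + 0 + (-15) + 3 = -10.
|u| = √((-2)² + 0² + 5² + 3²) = √38, |v| = √((-1)² + 1² + (-3)² + 1²) = √12, so |u||v| = √(38·12) = √456.
cos θ = (u·v)/(|u||v|) = -10/√456 ≈ -0.4683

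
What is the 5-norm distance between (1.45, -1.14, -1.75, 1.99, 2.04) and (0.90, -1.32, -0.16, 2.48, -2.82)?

(Σ|x_i - y_i|^5)^(1/5) = (|1.45 - 0.9|^5 + |-1.14 - (-1.32)|^5 + |-1.75 - (-0.16)|^5 + |1.99 - 2.48|^5 + |2.04 - (-2.82)|^5)^(1/5)
= (0.55^5 + 0.18^5 + 1.59^5 + 0.49^5 + 4.86^5)^(1/5) ≈ (0.0503 + 0.0002 + 10.1622 + 0.0282 + 2711.3236)^(1/5) = (2721.5645)^(1/5) ≈ 4.8637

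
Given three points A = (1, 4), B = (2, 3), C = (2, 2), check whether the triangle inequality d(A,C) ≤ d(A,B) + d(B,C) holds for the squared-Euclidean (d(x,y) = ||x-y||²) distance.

d(A,B) = 1² + 1² = 2, d(B,C) = 0² + 1² = 1, d(A,C) = 1² + 2² = 5.
d(A,C) = 5 > 2 + 1 = 3. Triangle inequality is VIOLATED. (Squared-Euclidean is not a metric — this is a counterexample.)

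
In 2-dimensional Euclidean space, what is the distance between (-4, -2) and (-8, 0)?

√(Σ(x_i - y_i)²) = √((-4 - (-8))² + (-2 - 0)²)
= √(4² + (-2)²) = √(16 + 4) = √20 ≈ 4.4721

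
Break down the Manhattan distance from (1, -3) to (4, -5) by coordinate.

Σ|x_i - y_i| = |1 - 4| + |-3 - (-5)| = 3 + 2 = 5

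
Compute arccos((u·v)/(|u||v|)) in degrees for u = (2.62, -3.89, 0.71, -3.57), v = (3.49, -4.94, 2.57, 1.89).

With u = (2.62, -3.89, 0.71, -3.57), v = (3.49, -4.94, 2.57, 1.89):
u·v = 2.62·3.49 + (-3.89)·(-4.94) + 0.71·2.57 + (-3.57)·1.89 = 9.1438 + 19.2166 + 1.8247 + (-6.7473) = 23.4378.
|u| = √(2.62² + (-3.89)² + 0.71² + (-3.57)²) = √(6.8644 + 15.1321 + 0.5041 + 12.7449) = √35.2455, |v| = √(3.49² + (-4.94)² + 2.57² + 1.89²) = √(12.1801 + 24.4036 + 6.6049 + 3.5721) = √46.7607.
cos θ = (u·v)/(|u||v|) = 23.4378/(√35.2455·√46.7607) ≈ 0.577331
θ = arccos(0.577331) ≈ 54.74°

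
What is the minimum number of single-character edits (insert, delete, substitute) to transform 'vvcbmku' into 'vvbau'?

Let D[i][j] be the edit distance between the first i characters of 'vvcbmku' and the first j characters of 'vvbau', with D[i][0] = i, D[0][j] = j, and D[i][j] = D[i-1][j-1] if the characters match, else 1 + min(D[i-1][j], D[i][j-1], D[i-1][j-1]). Filling the table (rows: prefixes of 'vvcbmku', columns: prefixes of 'vvbau'):
     ε  v  v  b  a  u
  ε  0  1  2  3  4  5
  v  1  0  1  2  3  4
  v  2  1  0  1  2  3
  c  3  2  1  1  2  3
  b  4  3  2  1  2  3
  m  5  4  3  2  2  3
  k  6  5  4  3  3  3
  u  7  6  5  4  4  3
The bottom-right entry gives D[7][5] = 3, so no sequence of fewer than 3 edits works. Backtracking through the table gives one optimal edit sequence (3 edits):
  vvcbmku → vvbmku (del c @3)
  vvbmku → vvbku (del m @4)
  vvbku → vvbau (sub k→a @4)
Edit distance = 3.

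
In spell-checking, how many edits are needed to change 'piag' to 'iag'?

Let D[i][j] be the edit distance between the first i characters of 'piag' and the first j characters of 'iag', with D[i][0] = i, D[0][j] = j, and D[i][j] = D[i-1][j-1] if the characters match, else 1 + min(D[i-1][j], D[i][j-1], D[i-1][j-1]). Filling the table (rows: prefixes of 'piag', columns: prefixes of 'iag'):
     ε  i  a  g
  ε  0  1  2  3
  p  1  1  2  3
  i  2  1  2  3
  a  3  2  1  2
  g  4  3  2  1
The bottom-right entry gives D[4][3] = 1, so no sequence of fewer than 1 edit works. Backtracking through the table gives one optimal edit sequence (1 edit):
  piag → iag (del p @1)
Edit distance = 1.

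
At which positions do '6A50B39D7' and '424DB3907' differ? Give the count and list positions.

Differing positions: 1, 2, 3, 4, 8. Hamming distance = 5.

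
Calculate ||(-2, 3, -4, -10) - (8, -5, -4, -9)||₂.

√(Σ(x_i - y_i)²) = √((-2 - 8)² + (3 - (-5))² + (-4 - (-4))² + (-10 - (-9))²)
= √((-10)² + 8² + 0² + (-1)²) = √(100 + 64 + 0 + 1) = √165 ≈ 12.8452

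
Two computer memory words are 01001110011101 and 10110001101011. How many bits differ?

Differing positions: 1, 2, 3, 4, 5, 6, 7, 8, 9, 10, 12, 13. Hamming distance = 12.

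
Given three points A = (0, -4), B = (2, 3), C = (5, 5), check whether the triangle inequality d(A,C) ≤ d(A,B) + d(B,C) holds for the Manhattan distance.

d(A,B) = 2 + 7 = 9, d(B,C) = 3 + 2 = 5, d(A,C) = 5 + 9 = 14.
d(A,C) = 14 ≤ 9 + 5 = 14. Triangle inequality is satisfied.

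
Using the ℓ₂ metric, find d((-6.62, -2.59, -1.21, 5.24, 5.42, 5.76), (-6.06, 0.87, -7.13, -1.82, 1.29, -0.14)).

√(Σ(x_i - y_i)²) = √((-6.62 - (-6.06))² + (-2.59 - 0.87)² + (-1.21 - (-7.13))² + (5.24 - (-1.82))² + (5.42 - 1.29)² + (5.76 - (-0.14))²)
= √((-0.56)² + (-3.46)² + 5.92² + 7.06² + 4.13² + 5.9²) = √(0.3136 + 11.9716 + 35.0464 + 49.8436 + 17.0569 + 34.81) = √149.0421 ≈ 12.2083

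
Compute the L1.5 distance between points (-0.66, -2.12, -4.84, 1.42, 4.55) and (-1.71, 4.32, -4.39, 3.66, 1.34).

(Σ|x_i - y_i|^1.5)^(1/1.5) = (|-0.66 - (-1.71)|^1.5 + |-2.12 - 4.32|^1.5 + |-4.84 - (-4.39)|^1.5 + |1.42 - 3.66|^1.5 + |4.55 - 1.34|^1.5)^(1/1.5)
= (1.05^1.5 + 6.44^1.5 + 0.45^1.5 + 2.24^1.5 + 3.21^1.5)^(1/1.5) ≈ (1.0759 + 16.3429 + 0.3019 + 3.3525 + 5.7512)^(1/1.5) = (26.8244)^(1/1.5) ≈ 8.9609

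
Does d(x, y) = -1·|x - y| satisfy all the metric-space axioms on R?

No. With c = -1 < 0, d fails non-negativity: d(4, 11) = -1·|4 - 11| = -1·7 = -7 < 0.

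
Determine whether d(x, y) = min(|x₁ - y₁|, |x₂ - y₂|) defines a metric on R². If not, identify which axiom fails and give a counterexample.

No. d fails identity of indiscernibles: take x = (-4, 0) and y = (-4, 8). Then d(x,y) = min(|-4 - (-4)|, |0 - 8|) = min(0, 8) = 0, yet x ≠ y.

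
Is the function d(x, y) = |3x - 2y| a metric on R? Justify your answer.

No. d fails symmetry: d(1, 8) = |3·1 - 2·8| = |-13| = 13, but d(8, 1) = |3·8 - 2·1| = |22| = 22. Since 13 ≠ 22, d(x,y) ≠ d(y,x) in general.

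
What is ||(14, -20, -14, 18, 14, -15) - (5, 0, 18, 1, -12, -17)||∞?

max(|x_i - y_i|) = max(|14 - 5|, |-20 - 0|, |-14 - 18|, |18 - 1|, |14 - (-12)|, |-15 - (-17)|) = max(9, 20, 32, 17, 26, 2) = 32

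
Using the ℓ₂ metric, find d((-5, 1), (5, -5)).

√(Σ(x_i - y_i)²) = √((-5 - 5)² + (1 - (-5))²)
= √((-10)² + 6²) = √(100 + 36) = √136 ≈ 11.6619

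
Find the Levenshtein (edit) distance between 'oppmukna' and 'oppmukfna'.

Let D[i][j] be the edit distance between the first i characters of 'oppmukna' and the first j characters of 'oppmukfna', with D[i][0] = i, D[0][j] = j, and D[i][j] = D[i-1][j-1] if the characters match, else 1 + min(D[i-1][j], D[i][j-1], D[i-1][j-1]). Filling the table (rows: prefixes of 'oppmukna', columns: prefixes of 'oppmukfna'):
     ε  o  p  p  m  u  k  f  n  a
  ε  0  1  2  3  4  5  6  7  8  9
  o  1  0  1  2  3  4  5  6  7  8
  p  2  1  0  1  2  3  4  5  6  7
  p  3  2  1  0  1  2  3  4  5  6
  m  4  3  2  1  0  1  2  3  4  5
  u  5  4  3  2  1  0  1  2  3  4
  k  6  5  4  3  2  1  0  1  2  3
  n  7  6  5  4  3  2  1  1  1  2
  a  8  7  6  5  4  3  2  2  2  1
The bottom-right entry gives D[8][9] = 1, so no sequence of fewer than 1 edit works. Backtracking through the table gives one optimal edit sequence (1 edit):
  oppmukna → oppmukfna (ins f @7)
Edit distance = 1.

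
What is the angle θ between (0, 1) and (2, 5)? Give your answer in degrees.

With u = (0, 1), v = (2, 5):
u·v = 0·2 + 1·5 = 0 + 5 = 5.
|u| = √(0² + 1²) = √1, |v| = √(2² + 5²) = √29, so |u||v| = √(1·29) = √29.
cos θ = (u·v)/(|u||v|) = 5/√29 ≈ 0.928477
θ = arccos(0.928477) ≈ 21.8°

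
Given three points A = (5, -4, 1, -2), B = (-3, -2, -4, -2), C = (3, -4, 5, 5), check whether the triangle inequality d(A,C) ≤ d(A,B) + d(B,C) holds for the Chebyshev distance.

d(A,B) = max(8, 2, 5, 0) = 8, d(B,C) = max(6, 2, 9, 7) = 9, d(A,C) = max(2, 0, 4, 7) = 7.
d(A,C) = 7 ≤ 8 + 9 = 17. Triangle inequality is satisfied.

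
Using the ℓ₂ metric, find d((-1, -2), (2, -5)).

√(Σ(x_i - y_i)²) = √((-1 - 2)² + (-2 - (-5))²)
= √((-3)² + 3²) = √(9 + 9) = √18 ≈ 4.2426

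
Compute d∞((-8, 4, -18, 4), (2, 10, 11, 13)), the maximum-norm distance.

max(|x_i - y_i|) = max(|-8 - 2|, |4 - 10|, |-18 - 11|, |4 - 13|) = max(10, 6, 29, 9) = 29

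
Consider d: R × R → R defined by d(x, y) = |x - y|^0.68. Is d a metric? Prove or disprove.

Yes. With 0 < p = 0.68 ≤ 1, d(x,y) = |x-y|^0.68 is a metric on R. Non-negativity and symmetry are immediate; |x-y|^0.68 = 0 ⟺ |x-y| = 0 ⟺ x = y. For the triangle inequality, the function t ↦ t^0.68 is subadditive on [0,∞) when p ≤ 1, so |x-z|^0.68 ≤ (|x-y| + |y-z|)^0.68 ≤ |x-y|^0.68 + |y-z|^0.68.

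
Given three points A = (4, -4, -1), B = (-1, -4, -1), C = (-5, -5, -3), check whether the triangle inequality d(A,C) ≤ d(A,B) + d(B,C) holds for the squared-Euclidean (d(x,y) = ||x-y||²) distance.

d(A,B) = 5² + 0² + 0² = 25, d(B,C) = 4² + 1² + 2² = 21, d(A,C) = 9² + 1² + 2² = 86.
d(A,C) = 86 > 25 + 21 = 46. Triangle inequality is VIOLATED. (Squared-Euclidean is not a metric — this is a counterexample.)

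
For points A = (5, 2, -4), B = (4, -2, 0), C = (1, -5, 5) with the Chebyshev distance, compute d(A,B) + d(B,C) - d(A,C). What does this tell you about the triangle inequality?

d(A,B) = max(1, 4, 4) = 4, d(B,C) = max(3, 3, 5) = 5, d(A,C) = max(4, 7, 9) = 9.
d(A,B) + d(B,C) - d(A,C) = 4 + 5 - 9 = 9 - 9 = 0. This is ≥ 0, so the triangle inequality holds for these points.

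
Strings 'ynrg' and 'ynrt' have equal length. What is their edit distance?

Let D[i][j] be the edit distance between the first i characters of 'ynrg' and the first j characters of 'ynrt', with D[i][0] = i, D[0][j] = j, and D[i][j] = D[i-1][j-1] if the characters match, else 1 + min(D[i-1][j], D[i][j-1], D[i-1][j-1]). Filling the table (rows: prefixes of 'ynrg', columns: prefixes of 'ynrt'):
     ε  y  n  r  t
  ε  0  1  2  3  4
  y  1  0  1  2  3
  n  2  1  0  1  2
  r  3  2  1  0  1
  g  4  3  2  1  1
The bottom-right entry gives D[4][4] = 1, so no sequence of fewer than 1 edit works. Backtracking through the table gives one optimal edit sequence (1 edit):
  ynrg → ynrt (sub g→t @4)
Edit distance = 1.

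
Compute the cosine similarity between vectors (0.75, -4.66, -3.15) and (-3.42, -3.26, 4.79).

With u = (0.75, -4.66, -3.15), v = (-3.42, -3.26, 4.79):
u·v = 0.75·(-3.42) + (-4.66)·(-3.26) + (-3.15)·4.79 = (-2.565) + 15.1916 + (-15.0885) = -2.4619.
|u| = √(0.75² + (-4.66)² + (-3.15)²) = √(0.5625 + 21.7156 + 9.9225) = √32.2006, |v| = √((-3.42)² + (-3.26)² + 4.79²) = √(11.6964 + 10.6276 + 22.9441) = √45.2681.
cos θ = (u·v)/(|u||v|) = -2.4619/(√32.2006·√45.2681) ≈ -0.0645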